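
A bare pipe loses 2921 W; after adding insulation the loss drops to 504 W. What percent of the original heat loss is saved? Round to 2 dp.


Savings = ((2921-504)/2921)*100 = 82.75 %

82.75 %


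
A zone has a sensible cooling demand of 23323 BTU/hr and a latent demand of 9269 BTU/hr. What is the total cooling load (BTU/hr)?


Qt = 23323 + 9269 = 32592 BTU/hr

32592 BTU/hr


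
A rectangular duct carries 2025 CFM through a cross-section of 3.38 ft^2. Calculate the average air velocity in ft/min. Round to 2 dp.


V = 2025 / 3.38 = 599.11 ft/min

599.11 ft/min


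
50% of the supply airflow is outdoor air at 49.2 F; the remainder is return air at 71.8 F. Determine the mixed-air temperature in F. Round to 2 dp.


T_mix = 0.5*49.2 + 0.5*71.8 = 60.50 F

60.50 F


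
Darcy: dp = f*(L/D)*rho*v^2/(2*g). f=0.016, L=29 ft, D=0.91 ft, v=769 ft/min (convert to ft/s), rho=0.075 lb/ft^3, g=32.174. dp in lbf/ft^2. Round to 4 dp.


v_fps = 769/60 = 12.8167 ft/s
dp = 0.016*(29/0.91)*0.075*12.8167^2/(2*32.174) = 0.0976 lbf/ft^2

0.0976 lbf/ft^2


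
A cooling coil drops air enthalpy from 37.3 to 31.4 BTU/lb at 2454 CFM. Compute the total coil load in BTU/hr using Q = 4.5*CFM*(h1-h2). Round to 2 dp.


Q = 4.5 * 2454 * (37.3 - 31.4) = 65153.70 BTU/hr

65153.70 BTU/hr


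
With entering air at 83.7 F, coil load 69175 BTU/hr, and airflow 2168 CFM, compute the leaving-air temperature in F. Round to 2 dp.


dT = 69175/(1.08*2168) = 29.5438
T_leave = 83.7 - 29.5438 = 54.16 F

54.16 F


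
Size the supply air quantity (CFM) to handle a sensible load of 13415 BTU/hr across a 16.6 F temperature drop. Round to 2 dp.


CFM = 13415 / (1.08 * 16.6) = 748.27

748.27 CFM


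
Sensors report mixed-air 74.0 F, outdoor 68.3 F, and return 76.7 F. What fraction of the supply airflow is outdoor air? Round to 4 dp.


frac = (74.0 - 76.7) / (68.3 - 76.7) = 0.3214

0.3214


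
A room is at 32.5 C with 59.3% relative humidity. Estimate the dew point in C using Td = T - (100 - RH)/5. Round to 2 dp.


Td = 32.5 - (100-59.3)/5 = 24.36 C

24.36 C


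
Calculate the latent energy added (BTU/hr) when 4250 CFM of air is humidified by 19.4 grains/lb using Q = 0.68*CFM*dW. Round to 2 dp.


Q = 0.68 * 4250 * 19.4 = 56066.00 BTU/hr

56066.00 BTU/hr


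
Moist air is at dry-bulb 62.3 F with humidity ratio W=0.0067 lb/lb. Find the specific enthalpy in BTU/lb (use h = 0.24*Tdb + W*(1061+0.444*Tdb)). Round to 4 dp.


h = 0.24*62.3 + 0.0067*(1061+0.444*62.3) = 22.2460 BTU/lb

22.2460 BTU/lb


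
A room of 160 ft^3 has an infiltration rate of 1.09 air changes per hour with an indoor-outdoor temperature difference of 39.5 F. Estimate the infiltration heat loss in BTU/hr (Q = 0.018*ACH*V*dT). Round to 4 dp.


Q = 0.018 * 1.09 * 160 * 39.5 = 123.9984 BTU/hr

123.9984 BTU/hr


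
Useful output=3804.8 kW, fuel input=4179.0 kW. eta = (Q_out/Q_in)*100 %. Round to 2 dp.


eta = (3804.8/4179.0)*100 = 91.05 %

91.05 %


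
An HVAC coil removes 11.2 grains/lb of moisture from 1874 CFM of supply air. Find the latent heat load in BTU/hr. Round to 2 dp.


Q = 0.68 * 1874 * 11.2 = 14272.38 BTU/hr

14272.38 BTU/hr


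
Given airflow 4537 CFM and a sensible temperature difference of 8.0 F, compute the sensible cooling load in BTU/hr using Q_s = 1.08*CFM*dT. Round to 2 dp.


Q = 1.08 * 4537 * 8.0 = 39199.68 BTU/hr

39199.68 BTU/hr


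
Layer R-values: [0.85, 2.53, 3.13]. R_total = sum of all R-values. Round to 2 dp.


R_total = 0.85 + 2.53 + 3.13 = 6.51

6.51


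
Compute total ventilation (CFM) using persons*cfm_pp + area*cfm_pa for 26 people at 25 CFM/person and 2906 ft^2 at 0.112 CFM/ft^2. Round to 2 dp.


Total = 26*25 + 2906*0.112 = 975.47 CFM

975.47 CFM


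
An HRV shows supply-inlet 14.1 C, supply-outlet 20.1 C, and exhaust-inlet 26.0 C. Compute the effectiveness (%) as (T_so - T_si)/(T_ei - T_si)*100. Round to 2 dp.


eff = (20.1-14.1)/(26.0-14.1)*100 = 50.42 %

50.42 %


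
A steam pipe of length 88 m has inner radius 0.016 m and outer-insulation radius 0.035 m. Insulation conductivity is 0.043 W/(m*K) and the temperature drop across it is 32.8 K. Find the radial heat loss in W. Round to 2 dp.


Q = 2*pi*0.043*88*32.8/ln(0.035/0.016) = 996.27 W

996.27 W


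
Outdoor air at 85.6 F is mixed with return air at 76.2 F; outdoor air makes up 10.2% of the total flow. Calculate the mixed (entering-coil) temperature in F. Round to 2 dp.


T_mix = 76.2 + (10.2/100)*(85.6-76.2) = 77.16 F

77.16 F


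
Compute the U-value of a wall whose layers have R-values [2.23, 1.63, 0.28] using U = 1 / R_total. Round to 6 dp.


R_total = 2.23 + 1.63 + 0.28 = 4.14
U = 1/4.14 = 0.241546

0.241546


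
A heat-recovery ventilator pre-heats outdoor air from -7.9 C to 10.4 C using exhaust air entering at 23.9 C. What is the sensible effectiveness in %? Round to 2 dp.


eff = (10.4-(-7.9))/(23.9-(-7.9))*100 = 57.55 %

57.55 %


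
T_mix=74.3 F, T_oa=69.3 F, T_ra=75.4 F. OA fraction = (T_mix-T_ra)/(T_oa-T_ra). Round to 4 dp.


frac = (74.3 - 75.4) / (69.3 - 75.4) = 0.1803

0.1803


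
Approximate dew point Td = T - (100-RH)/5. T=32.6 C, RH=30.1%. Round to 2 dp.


Td = 32.6 - (100-30.1)/5 = 18.62 C

18.62 C


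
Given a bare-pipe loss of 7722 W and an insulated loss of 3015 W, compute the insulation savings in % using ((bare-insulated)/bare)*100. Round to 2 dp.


Savings = ((7722-3015)/7722)*100 = 60.96 %

60.96 %


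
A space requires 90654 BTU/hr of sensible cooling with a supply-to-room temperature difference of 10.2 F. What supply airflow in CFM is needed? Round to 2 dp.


CFM = 90654 / (1.08 * 10.2) = 8229.30

8229.30 CFM


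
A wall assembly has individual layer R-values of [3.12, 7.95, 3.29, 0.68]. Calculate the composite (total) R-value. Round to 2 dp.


R_total = 3.12 + 7.95 + 3.29 + 0.68 = 15.04

15.04


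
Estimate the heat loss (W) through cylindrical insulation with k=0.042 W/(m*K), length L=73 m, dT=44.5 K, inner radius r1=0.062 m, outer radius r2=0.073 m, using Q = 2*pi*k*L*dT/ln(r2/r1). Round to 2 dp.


Q = 2*pi*0.042*73*44.5/ln(0.073/0.062) = 5248.79 W

5248.79 W


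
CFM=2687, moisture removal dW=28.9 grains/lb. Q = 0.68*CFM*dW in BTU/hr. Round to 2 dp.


Q = 0.68 * 2687 * 28.9 = 52804.92 BTU/hr

52804.92 BTU/hr


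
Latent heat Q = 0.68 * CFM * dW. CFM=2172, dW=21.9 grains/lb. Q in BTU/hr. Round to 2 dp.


Q = 0.68 * 2172 * 21.9 = 32345.42 BTU/hr

32345.42 BTU/hr


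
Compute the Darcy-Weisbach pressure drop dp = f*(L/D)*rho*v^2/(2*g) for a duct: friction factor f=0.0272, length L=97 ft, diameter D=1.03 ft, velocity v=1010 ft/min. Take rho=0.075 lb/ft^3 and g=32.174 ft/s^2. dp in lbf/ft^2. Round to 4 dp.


v_fps = 1010/60 = 16.8333 ft/s
dp = 0.0272*(97/1.03)*0.075*16.8333^2/(2*32.174) = 0.8460 lbf/ft^2

0.8460 lbf/ft^2


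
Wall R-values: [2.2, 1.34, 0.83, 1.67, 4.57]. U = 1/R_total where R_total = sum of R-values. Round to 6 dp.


R_total = 2.2 + 1.34 + 0.83 + 1.67 + 4.57 = 10.61
U = 1/10.61 = 0.094251

0.094251


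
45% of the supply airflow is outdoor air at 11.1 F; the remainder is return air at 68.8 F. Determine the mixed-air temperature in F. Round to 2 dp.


T_mix = 0.45*11.1 + 0.55*68.8 = 42.84 F

42.84 F


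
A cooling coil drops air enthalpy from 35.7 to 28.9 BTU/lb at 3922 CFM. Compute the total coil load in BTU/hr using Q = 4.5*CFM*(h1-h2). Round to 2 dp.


Q = 4.5 * 3922 * (35.7 - 28.9) = 120013.20 BTU/hr

120013.20 BTU/hr


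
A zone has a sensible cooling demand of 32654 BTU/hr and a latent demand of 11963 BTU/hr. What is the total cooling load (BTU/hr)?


Qt = 32654 + 11963 = 44617 BTU/hr

44617 BTU/hr


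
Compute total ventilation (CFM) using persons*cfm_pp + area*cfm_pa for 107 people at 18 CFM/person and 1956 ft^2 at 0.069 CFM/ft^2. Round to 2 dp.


Total = 107*18 + 1956*0.069 = 2060.96 CFM

2060.96 CFM


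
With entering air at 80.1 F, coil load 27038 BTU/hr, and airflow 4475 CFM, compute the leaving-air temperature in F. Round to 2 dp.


dT = 27038/(1.08*4475) = 5.5945
T_leave = 80.1 - 5.5945 = 74.51 F

74.51 F


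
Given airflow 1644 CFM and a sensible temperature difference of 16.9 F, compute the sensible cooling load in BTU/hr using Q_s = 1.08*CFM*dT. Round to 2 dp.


Q = 1.08 * 1644 * 16.9 = 30006.29 BTU/hr

30006.29 BTU/hr


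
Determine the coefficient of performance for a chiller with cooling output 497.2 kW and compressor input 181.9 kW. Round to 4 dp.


COP = 497.2 / 181.9 = 2.7334

2.7334


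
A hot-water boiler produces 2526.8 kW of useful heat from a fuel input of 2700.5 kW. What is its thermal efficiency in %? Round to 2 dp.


eta = (2526.8/2700.5)*100 = 93.57 %

93.57 %


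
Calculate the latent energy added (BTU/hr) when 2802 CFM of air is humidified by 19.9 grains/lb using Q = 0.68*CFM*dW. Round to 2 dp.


Q = 0.68 * 2802 * 19.9 = 37916.66 BTU/hr

37916.66 BTU/hr


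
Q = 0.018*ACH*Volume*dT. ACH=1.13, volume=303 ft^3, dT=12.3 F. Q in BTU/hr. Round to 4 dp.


Q = 0.018 * 1.13 * 303 * 12.3 = 75.8051 BTU/hr

75.8051 BTU/hr


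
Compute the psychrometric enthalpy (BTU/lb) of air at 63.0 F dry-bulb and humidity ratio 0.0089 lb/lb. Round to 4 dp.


h = 0.24*63.0 + 0.0089*(1061+0.444*63.0) = 24.8119 BTU/lb

24.8119 BTU/lb


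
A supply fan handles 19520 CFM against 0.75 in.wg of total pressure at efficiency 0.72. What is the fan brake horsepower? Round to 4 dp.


BHP = 19520 * 0.75 / (6356 * 0.72) = 3.1991 hp

3.1991 hp


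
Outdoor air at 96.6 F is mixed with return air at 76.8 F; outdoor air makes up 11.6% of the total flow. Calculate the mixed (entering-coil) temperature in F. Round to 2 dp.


T_mix = 76.8 + (11.6/100)*(96.6-76.8) = 79.10 F

79.10 F


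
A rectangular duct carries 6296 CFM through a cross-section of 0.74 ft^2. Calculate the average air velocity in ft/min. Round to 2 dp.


V = 6296 / 0.74 = 8508.11 ft/min

8508.11 ft/min


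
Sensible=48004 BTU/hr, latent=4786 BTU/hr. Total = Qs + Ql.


Qt = 48004 + 4786 = 52790 BTU/hr

52790 BTU/hr


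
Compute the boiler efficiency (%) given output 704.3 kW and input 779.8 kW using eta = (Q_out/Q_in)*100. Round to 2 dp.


eta = (704.3/779.8)*100 = 90.32 %

90.32 %


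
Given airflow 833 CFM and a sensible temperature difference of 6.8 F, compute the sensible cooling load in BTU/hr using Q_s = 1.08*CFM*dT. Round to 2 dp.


Q = 1.08 * 833 * 6.8 = 6117.55 BTU/hr

6117.55 BTU/hr


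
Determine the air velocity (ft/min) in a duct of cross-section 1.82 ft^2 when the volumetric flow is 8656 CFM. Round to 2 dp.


V = 8656 / 1.82 = 4756.04 ft/min

4756.04 ft/min


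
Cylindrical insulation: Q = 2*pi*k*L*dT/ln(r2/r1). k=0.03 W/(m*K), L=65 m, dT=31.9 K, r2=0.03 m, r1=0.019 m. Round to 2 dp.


Q = 2*pi*0.03*65*31.9/ln(0.03/0.019) = 855.69 W

855.69 W


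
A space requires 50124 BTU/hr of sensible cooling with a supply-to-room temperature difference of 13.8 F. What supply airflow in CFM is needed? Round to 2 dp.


CFM = 50124 / (1.08 * 13.8) = 3363.12

3363.12 CFM


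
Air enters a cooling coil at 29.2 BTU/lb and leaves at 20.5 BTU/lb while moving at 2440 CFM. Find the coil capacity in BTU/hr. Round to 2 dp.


Q = 4.5 * 2440 * (29.2 - 20.5) = 95526.00 BTU/hr

95526.00 BTU/hr


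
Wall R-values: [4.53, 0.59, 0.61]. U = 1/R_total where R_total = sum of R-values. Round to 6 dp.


R_total = 4.53 + 0.59 + 0.61 = 5.73
U = 1/5.73 = 0.174520

0.174520


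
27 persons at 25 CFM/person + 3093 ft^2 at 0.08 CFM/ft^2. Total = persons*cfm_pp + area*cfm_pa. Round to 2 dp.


Total = 27*25 + 3093*0.08 = 922.44 CFM

922.44 CFM


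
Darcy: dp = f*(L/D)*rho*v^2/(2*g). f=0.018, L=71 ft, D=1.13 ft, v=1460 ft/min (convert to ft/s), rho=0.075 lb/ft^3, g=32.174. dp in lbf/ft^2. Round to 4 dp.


v_fps = 1460/60 = 24.3333 ft/s
dp = 0.018*(71/1.13)*0.075*24.3333^2/(2*32.174) = 0.7805 lbf/ft^2

0.7805 lbf/ft^2


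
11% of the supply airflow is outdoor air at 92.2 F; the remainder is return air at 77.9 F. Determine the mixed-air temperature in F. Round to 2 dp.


T_mix = 0.11*92.2 + 0.89*77.9 = 79.47 F

79.47 F


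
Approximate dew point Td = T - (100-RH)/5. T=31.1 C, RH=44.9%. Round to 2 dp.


Td = 31.1 - (100-44.9)/5 = 20.08 C

20.08 C


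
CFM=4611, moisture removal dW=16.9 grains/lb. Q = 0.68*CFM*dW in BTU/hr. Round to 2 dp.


Q = 0.68 * 4611 * 16.9 = 52989.61 BTU/hr

52989.61 BTU/hr


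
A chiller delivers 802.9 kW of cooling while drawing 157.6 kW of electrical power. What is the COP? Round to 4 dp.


COP = 802.9 / 157.6 = 5.0945

5.0945


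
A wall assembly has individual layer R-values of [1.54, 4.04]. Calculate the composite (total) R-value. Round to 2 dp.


R_total = 1.54 + 4.04 = 5.58

5.58


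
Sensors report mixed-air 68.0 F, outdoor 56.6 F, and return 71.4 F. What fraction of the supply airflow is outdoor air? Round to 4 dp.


frac = (68.0 - 71.4) / (56.6 - 71.4) = 0.2297

0.2297


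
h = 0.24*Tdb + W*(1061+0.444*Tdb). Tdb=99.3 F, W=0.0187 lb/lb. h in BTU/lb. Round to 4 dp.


h = 0.24*99.3 + 0.0187*(1061+0.444*99.3) = 44.4972 BTU/lb

44.4972 BTU/lb


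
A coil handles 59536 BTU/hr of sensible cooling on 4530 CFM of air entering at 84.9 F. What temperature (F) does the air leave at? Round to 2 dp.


dT = 59536/(1.08*4530) = 12.1691
T_leave = 84.9 - 12.1691 = 72.73 F

72.73 F


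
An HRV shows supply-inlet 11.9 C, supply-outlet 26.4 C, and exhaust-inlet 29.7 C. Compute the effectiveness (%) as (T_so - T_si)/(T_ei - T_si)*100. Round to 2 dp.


eff = (26.4-11.9)/(29.7-11.9)*100 = 81.46 %

81.46 %


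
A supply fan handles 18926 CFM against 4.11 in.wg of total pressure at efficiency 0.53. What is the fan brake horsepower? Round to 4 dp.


BHP = 18926 * 4.11 / (6356 * 0.53) = 23.0909 hp

23.0909 hp


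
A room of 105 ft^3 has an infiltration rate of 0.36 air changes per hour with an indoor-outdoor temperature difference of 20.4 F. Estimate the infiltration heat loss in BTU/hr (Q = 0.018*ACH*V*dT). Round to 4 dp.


Q = 0.018 * 0.36 * 105 * 20.4 = 13.8802 BTU/hr

13.8802 BTU/hr


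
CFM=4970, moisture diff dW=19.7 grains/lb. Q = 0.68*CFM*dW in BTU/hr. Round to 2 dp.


Q = 0.68 * 4970 * 19.7 = 66578.12 BTU/hr

66578.12 BTU/hr


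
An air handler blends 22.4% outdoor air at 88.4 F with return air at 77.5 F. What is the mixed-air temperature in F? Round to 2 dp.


T_mix = 77.5 + (22.4/100)*(88.4-77.5) = 79.94 F

79.94 F


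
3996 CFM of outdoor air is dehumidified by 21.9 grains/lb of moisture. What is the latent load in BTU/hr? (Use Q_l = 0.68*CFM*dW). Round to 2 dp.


Q = 0.68 * 3996 * 21.9 = 59508.43 BTU/hr

59508.43 BTU/hr


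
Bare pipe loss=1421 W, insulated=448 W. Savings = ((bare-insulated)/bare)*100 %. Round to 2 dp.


Savings = ((1421-448)/1421)*100 = 68.47 %

68.47 %


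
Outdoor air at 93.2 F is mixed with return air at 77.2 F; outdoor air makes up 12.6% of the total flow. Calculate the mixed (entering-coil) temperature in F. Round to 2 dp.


T_mix = 77.2 + (12.6/100)*(93.2-77.2) = 79.22 F

79.22 F


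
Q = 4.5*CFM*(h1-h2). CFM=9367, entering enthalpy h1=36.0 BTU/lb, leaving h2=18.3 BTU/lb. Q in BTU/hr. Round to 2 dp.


Q = 4.5 * 9367 * (36.0 - 18.3) = 746081.55 BTU/hr

746081.55 BTU/hr


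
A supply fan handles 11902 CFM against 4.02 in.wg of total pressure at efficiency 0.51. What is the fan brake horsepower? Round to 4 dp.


BHP = 11902 * 4.02 / (6356 * 0.51) = 14.7602 hp

14.7602 hp


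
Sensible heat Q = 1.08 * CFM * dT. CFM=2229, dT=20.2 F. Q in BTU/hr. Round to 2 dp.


Q = 1.08 * 2229 * 20.2 = 48627.86 BTU/hr

48627.86 BTU/hr


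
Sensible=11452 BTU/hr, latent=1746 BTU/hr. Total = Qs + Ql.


Qt = 11452 + 1746 = 13198 BTU/hr

13198 BTU/hr


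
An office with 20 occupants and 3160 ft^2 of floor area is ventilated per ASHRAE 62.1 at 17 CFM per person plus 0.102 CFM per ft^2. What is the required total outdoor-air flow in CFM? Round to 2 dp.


Total = 20*17 + 3160*0.102 = 662.32 CFM

662.32 CFM


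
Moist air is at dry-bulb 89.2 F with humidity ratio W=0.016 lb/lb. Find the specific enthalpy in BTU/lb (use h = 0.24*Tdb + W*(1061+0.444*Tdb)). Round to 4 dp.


h = 0.24*89.2 + 0.016*(1061+0.444*89.2) = 39.0177 BTU/lb

39.0177 BTU/lb


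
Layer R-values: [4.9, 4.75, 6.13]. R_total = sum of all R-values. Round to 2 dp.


R_total = 4.9 + 4.75 + 6.13 = 15.78

15.78


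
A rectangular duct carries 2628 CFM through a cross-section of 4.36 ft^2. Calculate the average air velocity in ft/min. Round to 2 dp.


V = 2628 / 4.36 = 602.75 ft/min

602.75 ft/min


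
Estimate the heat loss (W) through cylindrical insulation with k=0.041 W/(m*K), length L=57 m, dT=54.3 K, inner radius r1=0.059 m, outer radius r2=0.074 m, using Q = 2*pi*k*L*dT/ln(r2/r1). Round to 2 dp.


Q = 2*pi*0.041*57*54.3/ln(0.074/0.059) = 3519.79 W

3519.79 W


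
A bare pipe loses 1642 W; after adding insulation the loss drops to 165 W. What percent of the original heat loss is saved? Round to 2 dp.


Savings = ((1642-165)/1642)*100 = 89.95 %

89.95 %


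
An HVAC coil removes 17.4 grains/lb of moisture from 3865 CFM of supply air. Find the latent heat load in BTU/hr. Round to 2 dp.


Q = 0.68 * 3865 * 17.4 = 45730.68 BTU/hr

45730.68 BTU/hr


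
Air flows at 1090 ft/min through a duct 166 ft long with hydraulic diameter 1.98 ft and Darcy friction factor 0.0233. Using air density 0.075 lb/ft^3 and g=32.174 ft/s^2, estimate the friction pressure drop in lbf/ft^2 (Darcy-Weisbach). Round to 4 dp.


v_fps = 1090/60 = 18.1667 ft/s
dp = 0.0233*(166/1.98)*0.075*18.1667^2/(2*32.174) = 0.7514 lbf/ft^2

0.7514 lbf/ft^2


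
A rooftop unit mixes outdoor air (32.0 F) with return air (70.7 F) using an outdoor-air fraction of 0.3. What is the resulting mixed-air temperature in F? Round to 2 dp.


T_mix = 0.3*32.0 + 0.7*70.7 = 59.09 F

59.09 F


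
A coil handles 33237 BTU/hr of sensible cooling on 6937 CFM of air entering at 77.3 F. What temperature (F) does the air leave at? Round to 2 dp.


dT = 33237/(1.08*6937) = 4.4364
T_leave = 77.3 - 4.4364 = 72.86 F

72.86 F


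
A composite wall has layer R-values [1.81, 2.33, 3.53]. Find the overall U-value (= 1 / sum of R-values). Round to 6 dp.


R_total = 1.81 + 2.33 + 3.53 = 7.67
U = 1/7.67 = 0.130378

0.130378


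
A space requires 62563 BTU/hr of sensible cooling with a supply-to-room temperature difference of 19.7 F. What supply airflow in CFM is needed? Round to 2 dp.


CFM = 62563 / (1.08 * 19.7) = 2940.54

2940.54 CFM


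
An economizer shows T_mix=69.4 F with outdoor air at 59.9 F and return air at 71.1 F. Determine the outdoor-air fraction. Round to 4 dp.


frac = (69.4 - 71.1) / (59.9 - 71.1) = 0.1518

0.1518


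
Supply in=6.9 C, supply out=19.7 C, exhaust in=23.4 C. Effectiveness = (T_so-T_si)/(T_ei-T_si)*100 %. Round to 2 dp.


eff = (19.7-6.9)/(23.4-6.9)*100 = 77.58 %

77.58 %


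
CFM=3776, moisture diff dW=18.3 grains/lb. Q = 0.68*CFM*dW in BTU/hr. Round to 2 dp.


Q = 0.68 * 3776 * 18.3 = 46988.54 BTU/hr

46988.54 BTU/hr


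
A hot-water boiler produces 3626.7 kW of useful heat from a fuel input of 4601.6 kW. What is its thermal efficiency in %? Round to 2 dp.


eta = (3626.7/4601.6)*100 = 78.81 %

78.81 %


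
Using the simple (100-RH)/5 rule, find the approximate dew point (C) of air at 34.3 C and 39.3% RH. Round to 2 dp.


Td = 34.3 - (100-39.3)/5 = 22.16 C

22.16 C


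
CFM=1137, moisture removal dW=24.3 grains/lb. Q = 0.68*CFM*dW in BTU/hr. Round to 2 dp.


Q = 0.68 * 1137 * 24.3 = 18787.79 BTU/hr

18787.79 BTU/hr


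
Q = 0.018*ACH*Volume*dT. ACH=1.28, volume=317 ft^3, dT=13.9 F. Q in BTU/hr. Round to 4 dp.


Q = 0.018 * 1.28 * 317 * 13.9 = 101.5212 BTU/hr

101.5212 BTU/hr


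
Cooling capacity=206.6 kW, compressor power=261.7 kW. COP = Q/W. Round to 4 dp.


COP = 206.6 / 261.7 = 0.7895

0.7895


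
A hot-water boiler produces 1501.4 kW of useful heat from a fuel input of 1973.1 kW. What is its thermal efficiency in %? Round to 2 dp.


eta = (1501.4/1973.1)*100 = 76.09 %

76.09 %


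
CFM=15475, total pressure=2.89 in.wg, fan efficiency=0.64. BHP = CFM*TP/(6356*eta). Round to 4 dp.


BHP = 15475 * 2.89 / (6356 * 0.64) = 10.9942 hp

10.9942 hp


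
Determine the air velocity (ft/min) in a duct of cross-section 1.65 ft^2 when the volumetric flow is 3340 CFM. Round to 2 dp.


V = 3340 / 1.65 = 2024.24 ft/min

2024.24 ft/min


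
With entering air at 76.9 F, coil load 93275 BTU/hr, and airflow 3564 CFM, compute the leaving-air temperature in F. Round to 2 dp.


dT = 93275/(1.08*3564) = 24.2328
T_leave = 76.9 - 24.2328 = 52.67 F

52.67 F


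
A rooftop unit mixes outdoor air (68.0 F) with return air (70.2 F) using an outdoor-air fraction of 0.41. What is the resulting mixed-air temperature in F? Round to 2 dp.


T_mix = 0.41*68.0 + 0.59*70.2 = 69.30 F

69.30 F


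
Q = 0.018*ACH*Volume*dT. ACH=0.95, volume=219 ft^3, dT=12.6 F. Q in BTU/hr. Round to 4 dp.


Q = 0.018 * 0.95 * 219 * 12.6 = 47.1857 BTU/hr

47.1857 BTU/hr


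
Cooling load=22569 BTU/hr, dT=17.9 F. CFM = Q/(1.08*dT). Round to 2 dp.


CFM = 22569 / (1.08 * 17.9) = 1167.44

1167.44 CFM


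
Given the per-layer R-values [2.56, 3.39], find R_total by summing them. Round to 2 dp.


R_total = 2.56 + 3.39 = 5.95

5.95


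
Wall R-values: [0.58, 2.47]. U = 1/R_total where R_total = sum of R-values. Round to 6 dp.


R_total = 0.58 + 2.47 = 3.05
U = 1/3.05 = 0.327869

0.327869


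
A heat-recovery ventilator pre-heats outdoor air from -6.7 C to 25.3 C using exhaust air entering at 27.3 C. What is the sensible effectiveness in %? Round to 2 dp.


eff = (25.3-(-6.7))/(27.3-(-6.7))*100 = 94.12 %

94.12 %


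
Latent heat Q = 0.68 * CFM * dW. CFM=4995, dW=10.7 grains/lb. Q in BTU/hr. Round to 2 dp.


Q = 0.68 * 4995 * 10.7 = 36343.62 BTU/hr

36343.62 BTU/hr


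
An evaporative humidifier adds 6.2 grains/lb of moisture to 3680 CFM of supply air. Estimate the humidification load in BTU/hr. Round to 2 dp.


Q = 0.68 * 3680 * 6.2 = 15514.88 BTU/hr

15514.88 BTU/hr


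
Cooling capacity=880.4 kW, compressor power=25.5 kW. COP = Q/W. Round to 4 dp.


COP = 880.4 / 25.5 = 34.5255

34.5255


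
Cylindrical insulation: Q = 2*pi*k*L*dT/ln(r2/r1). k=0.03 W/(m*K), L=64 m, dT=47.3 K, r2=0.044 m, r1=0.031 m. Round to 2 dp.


Q = 2*pi*0.03*64*47.3/ln(0.044/0.031) = 1629.38 W

1629.38 W


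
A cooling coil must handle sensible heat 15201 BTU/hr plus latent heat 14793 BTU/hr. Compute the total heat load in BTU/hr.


Qt = 15201 + 14793 = 29994 BTU/hr

29994 BTU/hr


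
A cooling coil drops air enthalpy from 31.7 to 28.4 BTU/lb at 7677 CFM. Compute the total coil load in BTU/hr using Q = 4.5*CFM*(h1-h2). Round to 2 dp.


Q = 4.5 * 7677 * (31.7 - 28.4) = 114003.45 BTU/hr

114003.45 BTU/hr


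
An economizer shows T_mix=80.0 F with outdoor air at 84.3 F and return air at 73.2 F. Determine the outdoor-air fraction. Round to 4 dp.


frac = (80.0 - 73.2) / (84.3 - 73.2) = 0.6126

0.6126


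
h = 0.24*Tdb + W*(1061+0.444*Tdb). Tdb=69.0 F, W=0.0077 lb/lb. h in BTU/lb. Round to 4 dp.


h = 0.24*69.0 + 0.0077*(1061+0.444*69.0) = 24.9656 BTU/lb

24.9656 BTU/lb


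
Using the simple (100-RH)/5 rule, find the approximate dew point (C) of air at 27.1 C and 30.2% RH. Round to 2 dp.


Td = 27.1 - (100-30.2)/5 = 13.14 C

13.14 C


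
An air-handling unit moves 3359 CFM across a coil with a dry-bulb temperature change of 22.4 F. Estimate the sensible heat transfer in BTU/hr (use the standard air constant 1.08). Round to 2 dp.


Q = 1.08 * 3359 * 22.4 = 81260.93 BTU/hr

81260.93 BTU/hr


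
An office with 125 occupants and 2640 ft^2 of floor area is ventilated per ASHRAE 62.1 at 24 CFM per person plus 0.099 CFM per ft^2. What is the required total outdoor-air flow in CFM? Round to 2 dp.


Total = 125*24 + 2640*0.099 = 3261.36 CFM

3261.36 CFM


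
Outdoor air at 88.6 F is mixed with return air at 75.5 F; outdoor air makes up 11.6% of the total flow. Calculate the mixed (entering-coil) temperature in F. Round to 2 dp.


T_mix = 75.5 + (11.6/100)*(88.6-75.5) = 77.02 F

77.02 F


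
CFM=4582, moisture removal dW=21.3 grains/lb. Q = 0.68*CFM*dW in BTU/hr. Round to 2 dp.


Q = 0.68 * 4582 * 21.3 = 66365.69 BTU/hr

66365.69 BTU/hr


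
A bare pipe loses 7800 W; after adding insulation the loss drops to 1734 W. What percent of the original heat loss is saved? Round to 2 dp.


Savings = ((7800-1734)/7800)*100 = 77.77 %

77.77 %


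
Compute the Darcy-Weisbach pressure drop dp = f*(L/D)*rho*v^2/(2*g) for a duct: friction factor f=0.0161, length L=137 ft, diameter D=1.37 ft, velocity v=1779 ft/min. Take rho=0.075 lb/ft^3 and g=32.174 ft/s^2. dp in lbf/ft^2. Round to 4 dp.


v_fps = 1779/60 = 29.65 ft/s
dp = 0.0161*(137/1.37)*0.075*29.65^2/(2*32.174) = 1.6497 lbf/ft^2

1.6497 lbf/ft^2


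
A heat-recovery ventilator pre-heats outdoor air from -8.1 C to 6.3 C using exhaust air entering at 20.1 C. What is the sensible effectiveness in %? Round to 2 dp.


eff = (6.3-(-8.1))/(20.1-(-8.1))*100 = 51.06 %

51.06 %


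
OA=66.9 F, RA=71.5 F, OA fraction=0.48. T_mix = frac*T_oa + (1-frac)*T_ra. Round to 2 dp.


T_mix = 0.48*66.9 + 0.52*71.5 = 69.29 F

69.29 F


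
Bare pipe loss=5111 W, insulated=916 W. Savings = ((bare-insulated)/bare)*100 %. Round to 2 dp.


Savings = ((5111-916)/5111)*100 = 82.08 %

82.08 %


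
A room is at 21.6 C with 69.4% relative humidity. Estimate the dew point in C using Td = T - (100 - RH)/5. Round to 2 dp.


Td = 21.6 - (100-69.4)/5 = 15.48 C

15.48 C


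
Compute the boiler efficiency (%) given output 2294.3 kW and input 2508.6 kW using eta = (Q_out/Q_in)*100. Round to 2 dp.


eta = (2294.3/2508.6)*100 = 91.46 %

91.46 %


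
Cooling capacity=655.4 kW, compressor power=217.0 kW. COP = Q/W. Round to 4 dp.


COP = 655.4 / 217.0 = 3.0203

3.0203


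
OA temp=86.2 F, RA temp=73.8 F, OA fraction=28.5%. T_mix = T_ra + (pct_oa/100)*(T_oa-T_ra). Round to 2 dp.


T_mix = 73.8 + (28.5/100)*(86.2-73.8) = 77.33 F

77.33 F


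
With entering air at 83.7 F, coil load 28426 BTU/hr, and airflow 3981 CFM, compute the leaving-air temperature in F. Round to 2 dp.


dT = 28426/(1.08*3981) = 6.6115
T_leave = 83.7 - 6.6115 = 77.09 F

77.09 F


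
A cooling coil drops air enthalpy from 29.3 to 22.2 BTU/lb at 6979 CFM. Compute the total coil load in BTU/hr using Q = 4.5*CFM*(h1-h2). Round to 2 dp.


Q = 4.5 * 6979 * (29.3 - 22.2) = 222979.05 BTU/hr

222979.05 BTU/hr


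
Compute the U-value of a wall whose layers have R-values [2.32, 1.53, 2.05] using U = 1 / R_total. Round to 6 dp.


R_total = 2.32 + 1.53 + 2.05 = 5.90
U = 1/5.90 = 0.169492

0.169492


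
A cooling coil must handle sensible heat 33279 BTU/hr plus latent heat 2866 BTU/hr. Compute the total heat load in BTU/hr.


Qt = 33279 + 2866 = 36145 BTU/hr

36145 BTU/hr


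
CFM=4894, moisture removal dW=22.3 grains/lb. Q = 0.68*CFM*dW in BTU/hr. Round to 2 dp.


Q = 0.68 * 4894 * 22.3 = 74212.62 BTU/hr

74212.62 BTU/hr


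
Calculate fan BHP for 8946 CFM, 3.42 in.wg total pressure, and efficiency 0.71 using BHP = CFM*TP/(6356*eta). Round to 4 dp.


BHP = 8946 * 3.42 / (6356 * 0.71) = 6.7797 hp

6.7797 hp


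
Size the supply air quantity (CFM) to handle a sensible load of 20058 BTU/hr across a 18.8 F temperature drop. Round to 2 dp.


CFM = 20058 / (1.08 * 18.8) = 987.88

987.88 CFM


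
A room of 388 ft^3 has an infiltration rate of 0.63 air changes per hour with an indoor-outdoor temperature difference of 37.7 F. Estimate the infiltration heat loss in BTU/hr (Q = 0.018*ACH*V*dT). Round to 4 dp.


Q = 0.018 * 0.63 * 388 * 37.7 = 165.8770 BTU/hr

165.8770 BTU/hr


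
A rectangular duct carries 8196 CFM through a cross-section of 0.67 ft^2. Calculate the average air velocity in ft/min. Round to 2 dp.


V = 8196 / 0.67 = 12232.84 ft/min

12232.84 ft/min


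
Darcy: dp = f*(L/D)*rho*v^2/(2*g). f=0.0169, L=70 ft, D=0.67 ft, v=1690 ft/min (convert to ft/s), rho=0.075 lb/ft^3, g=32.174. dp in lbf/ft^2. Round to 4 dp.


v_fps = 1690/60 = 28.1667 ft/s
dp = 0.0169*(70/0.67)*0.075*28.1667^2/(2*32.174) = 1.6327 lbf/ft^2

1.6327 lbf/ft^2


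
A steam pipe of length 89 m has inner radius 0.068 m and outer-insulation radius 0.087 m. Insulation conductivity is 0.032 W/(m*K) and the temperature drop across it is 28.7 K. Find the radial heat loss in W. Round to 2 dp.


Q = 2*pi*0.032*89*28.7/ln(0.087/0.068) = 2084.30 W

2084.30 W


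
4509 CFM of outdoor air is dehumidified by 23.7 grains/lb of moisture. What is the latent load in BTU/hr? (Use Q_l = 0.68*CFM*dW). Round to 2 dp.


Q = 0.68 * 4509 * 23.7 = 72667.04 BTU/hr

72667.04 BTU/hr


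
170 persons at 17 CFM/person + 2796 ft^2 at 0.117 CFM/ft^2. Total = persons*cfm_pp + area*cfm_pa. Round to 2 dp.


Total = 170*17 + 2796*0.117 = 3217.13 CFM

3217.13 CFM


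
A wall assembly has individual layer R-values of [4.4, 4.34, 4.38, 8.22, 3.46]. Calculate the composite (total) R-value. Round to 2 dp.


R_total = 4.4 + 4.34 + 4.38 + 8.22 + 3.46 = 24.80

24.80


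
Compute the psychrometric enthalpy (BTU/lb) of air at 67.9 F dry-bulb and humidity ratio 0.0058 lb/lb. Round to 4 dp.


h = 0.24*67.9 + 0.0058*(1061+0.444*67.9) = 22.6247 BTU/lb

22.6247 BTU/lb


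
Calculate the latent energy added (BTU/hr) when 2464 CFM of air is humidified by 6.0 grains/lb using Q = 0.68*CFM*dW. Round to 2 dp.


Q = 0.68 * 2464 * 6.0 = 10053.12 BTU/hr

10053.12 BTU/hr


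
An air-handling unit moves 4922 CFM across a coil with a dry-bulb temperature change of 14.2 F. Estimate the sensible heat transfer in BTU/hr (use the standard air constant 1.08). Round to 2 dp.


Q = 1.08 * 4922 * 14.2 = 75483.79 BTU/hr

75483.79 BTU/hr


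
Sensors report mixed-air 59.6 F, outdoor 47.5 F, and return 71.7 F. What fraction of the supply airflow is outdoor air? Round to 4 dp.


frac = (59.6 - 71.7) / (47.5 - 71.7) = 0.5000

0.5000


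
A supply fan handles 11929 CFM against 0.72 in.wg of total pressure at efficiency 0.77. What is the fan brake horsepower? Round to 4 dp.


BHP = 11929 * 0.72 / (6356 * 0.77) = 1.7549 hp

1.7549 hp


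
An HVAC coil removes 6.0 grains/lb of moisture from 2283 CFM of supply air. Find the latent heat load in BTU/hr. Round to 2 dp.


Q = 0.68 * 2283 * 6.0 = 9314.64 BTU/hr

9314.64 BTU/hr


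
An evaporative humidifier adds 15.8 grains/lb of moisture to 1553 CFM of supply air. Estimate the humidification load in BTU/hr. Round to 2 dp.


Q = 0.68 * 1553 * 15.8 = 16685.43 BTU/hr

16685.43 BTU/hr


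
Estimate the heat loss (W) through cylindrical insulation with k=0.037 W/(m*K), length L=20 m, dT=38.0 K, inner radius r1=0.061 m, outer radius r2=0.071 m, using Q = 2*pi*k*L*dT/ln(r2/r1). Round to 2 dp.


Q = 2*pi*0.037*20*38.0/ln(0.071/0.061) = 1163.87 W

1163.87 W


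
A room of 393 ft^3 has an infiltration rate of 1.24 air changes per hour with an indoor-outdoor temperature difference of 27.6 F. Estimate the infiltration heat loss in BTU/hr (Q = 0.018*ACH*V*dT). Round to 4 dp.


Q = 0.018 * 1.24 * 393 * 27.6 = 242.1006 BTU/hr

242.1006 BTU/hr


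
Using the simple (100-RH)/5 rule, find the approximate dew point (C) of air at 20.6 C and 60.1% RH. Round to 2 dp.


Td = 20.6 - (100-60.1)/5 = 12.62 C

12.62 C


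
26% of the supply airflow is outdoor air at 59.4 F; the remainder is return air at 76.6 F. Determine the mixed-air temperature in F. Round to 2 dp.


T_mix = 0.26*59.4 + 0.74*76.6 = 72.13 F

72.13 F


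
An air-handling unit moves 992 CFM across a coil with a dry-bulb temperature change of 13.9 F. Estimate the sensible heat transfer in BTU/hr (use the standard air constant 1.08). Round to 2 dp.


Q = 1.08 * 992 * 13.9 = 14891.90 BTU/hr

14891.90 BTU/hr


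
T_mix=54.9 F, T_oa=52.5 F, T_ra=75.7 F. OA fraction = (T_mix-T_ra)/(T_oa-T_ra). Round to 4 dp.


frac = (54.9 - 75.7) / (52.5 - 75.7) = 0.8966

0.8966


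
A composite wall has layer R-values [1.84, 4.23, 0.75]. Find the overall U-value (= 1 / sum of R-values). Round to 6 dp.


R_total = 1.84 + 4.23 + 0.75 = 6.82
U = 1/6.82 = 0.146628

0.146628


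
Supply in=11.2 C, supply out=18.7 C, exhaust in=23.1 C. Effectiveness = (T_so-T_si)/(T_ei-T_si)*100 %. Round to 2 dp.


eff = (18.7-11.2)/(23.1-11.2)*100 = 63.03 %

63.03 %


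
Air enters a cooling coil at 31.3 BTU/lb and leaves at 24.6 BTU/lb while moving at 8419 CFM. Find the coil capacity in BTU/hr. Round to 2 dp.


Q = 4.5 * 8419 * (31.3 - 24.6) = 253832.85 BTU/hr

253832.85 BTU/hr


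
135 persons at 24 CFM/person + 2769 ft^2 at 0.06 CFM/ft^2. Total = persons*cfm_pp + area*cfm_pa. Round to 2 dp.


Total = 135*24 + 2769*0.06 = 3406.14 CFM

3406.14 CFM


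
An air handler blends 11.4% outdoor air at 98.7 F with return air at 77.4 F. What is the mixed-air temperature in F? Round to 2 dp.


T_mix = 77.4 + (11.4/100)*(98.7-77.4) = 79.83 F

79.83 F


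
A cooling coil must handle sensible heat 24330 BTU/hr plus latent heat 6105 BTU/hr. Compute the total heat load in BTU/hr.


Qt = 24330 + 6105 = 30435 BTU/hr

30435 BTU/hr


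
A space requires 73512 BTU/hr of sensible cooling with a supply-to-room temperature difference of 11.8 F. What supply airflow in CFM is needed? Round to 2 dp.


CFM = 73512 / (1.08 * 11.8) = 5768.36

5768.36 CFM


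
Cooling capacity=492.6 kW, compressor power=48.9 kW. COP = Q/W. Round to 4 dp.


COP = 492.6 / 48.9 = 10.0736

10.0736


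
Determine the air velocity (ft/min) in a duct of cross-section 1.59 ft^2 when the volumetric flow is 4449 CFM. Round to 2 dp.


V = 4449 / 1.59 = 2798.11 ft/min

2798.11 ft/min


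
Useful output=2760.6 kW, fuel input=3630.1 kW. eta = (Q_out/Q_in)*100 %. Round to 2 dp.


eta = (2760.6/3630.1)*100 = 76.05 %

76.05 %


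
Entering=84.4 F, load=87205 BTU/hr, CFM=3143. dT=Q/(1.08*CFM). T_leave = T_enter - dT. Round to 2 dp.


dT = 87205/(1.08*3143) = 25.6905
T_leave = 84.4 - 25.6905 = 58.71 F

58.71 F


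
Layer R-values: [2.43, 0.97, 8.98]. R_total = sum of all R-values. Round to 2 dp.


R_total = 2.43 + 0.97 + 8.98 = 12.38

12.38


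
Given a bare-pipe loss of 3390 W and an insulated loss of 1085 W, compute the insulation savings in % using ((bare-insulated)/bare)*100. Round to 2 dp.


Savings = ((3390-1085)/3390)*100 = 67.99 %

67.99 %


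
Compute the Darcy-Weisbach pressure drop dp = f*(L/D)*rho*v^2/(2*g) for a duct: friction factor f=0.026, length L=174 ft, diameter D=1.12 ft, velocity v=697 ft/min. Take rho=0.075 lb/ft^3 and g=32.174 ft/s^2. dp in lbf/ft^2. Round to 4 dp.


v_fps = 697/60 = 11.6167 ft/s
dp = 0.026*(174/1.12)*0.075*11.6167^2/(2*32.174) = 0.6353 lbf/ft^2

0.6353 lbf/ft^2


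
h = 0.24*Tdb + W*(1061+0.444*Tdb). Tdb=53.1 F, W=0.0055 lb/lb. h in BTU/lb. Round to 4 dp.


h = 0.24*53.1 + 0.0055*(1061+0.444*53.1) = 18.7092 BTU/lb

18.7092 BTU/lb


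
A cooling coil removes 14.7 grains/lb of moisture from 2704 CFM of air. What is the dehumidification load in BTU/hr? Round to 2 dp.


Q = 0.68 * 2704 * 14.7 = 27029.18 BTU/hr

27029.18 BTU/hr


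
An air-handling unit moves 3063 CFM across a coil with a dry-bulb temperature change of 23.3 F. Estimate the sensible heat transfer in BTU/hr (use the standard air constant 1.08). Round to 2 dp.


Q = 1.08 * 3063 * 23.3 = 77077.33 BTU/hr

77077.33 BTU/hr


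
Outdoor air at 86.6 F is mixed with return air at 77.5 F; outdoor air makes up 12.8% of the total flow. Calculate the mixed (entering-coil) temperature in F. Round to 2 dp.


T_mix = 77.5 + (12.8/100)*(86.6-77.5) = 78.66 F

78.66 F


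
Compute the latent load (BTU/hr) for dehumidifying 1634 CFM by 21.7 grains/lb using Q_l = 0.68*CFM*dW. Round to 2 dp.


Q = 0.68 * 1634 * 21.7 = 24111.30 BTU/hr

24111.30 BTU/hr


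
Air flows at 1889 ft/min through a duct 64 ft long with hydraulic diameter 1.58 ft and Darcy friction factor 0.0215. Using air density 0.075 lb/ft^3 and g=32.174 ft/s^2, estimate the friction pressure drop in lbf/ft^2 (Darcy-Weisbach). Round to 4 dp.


v_fps = 1889/60 = 31.4833 ft/s
dp = 0.0215*(64/1.58)*0.075*31.4833^2/(2*32.174) = 1.0061 lbf/ft^2

1.0061 lbf/ft^2


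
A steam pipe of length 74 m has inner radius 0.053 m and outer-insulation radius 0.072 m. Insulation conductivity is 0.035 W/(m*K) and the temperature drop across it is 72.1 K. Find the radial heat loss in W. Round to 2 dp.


Q = 2*pi*0.035*74*72.1/ln(0.072/0.053) = 3829.68 W

3829.68 W


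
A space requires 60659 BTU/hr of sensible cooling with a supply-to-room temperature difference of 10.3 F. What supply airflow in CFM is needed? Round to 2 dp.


CFM = 60659 / (1.08 * 10.3) = 5452.98

5452.98 CFM


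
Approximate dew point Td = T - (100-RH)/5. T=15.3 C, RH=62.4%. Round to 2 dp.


Td = 15.3 - (100-62.4)/5 = 7.78 C

7.78 C


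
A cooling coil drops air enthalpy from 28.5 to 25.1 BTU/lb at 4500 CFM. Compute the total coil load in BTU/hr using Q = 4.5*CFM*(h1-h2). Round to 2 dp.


Q = 4.5 * 4500 * (28.5 - 25.1) = 68850.00 BTU/hr

68850.00 BTU/hr


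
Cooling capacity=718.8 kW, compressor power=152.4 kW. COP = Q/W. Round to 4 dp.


COP = 718.8 / 152.4 = 4.7165

4.7165


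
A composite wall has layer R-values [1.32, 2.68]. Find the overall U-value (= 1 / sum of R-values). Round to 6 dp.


R_total = 1.32 + 2.68 = 4.00
U = 1/4.00 = 0.250000

0.250000


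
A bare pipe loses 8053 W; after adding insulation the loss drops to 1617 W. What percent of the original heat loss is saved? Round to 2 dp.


Savings = ((8053-1617)/8053)*100 = 79.92 %

79.92 %


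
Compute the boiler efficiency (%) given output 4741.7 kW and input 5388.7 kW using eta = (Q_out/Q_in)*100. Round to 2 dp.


eta = (4741.7/5388.7)*100 = 87.99 %

87.99 %


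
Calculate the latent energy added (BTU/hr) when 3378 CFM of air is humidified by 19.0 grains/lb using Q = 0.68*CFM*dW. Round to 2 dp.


Q = 0.68 * 3378 * 19.0 = 43643.76 BTU/hr

43643.76 BTU/hr


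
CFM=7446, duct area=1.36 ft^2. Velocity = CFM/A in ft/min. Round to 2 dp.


V = 7446 / 1.36 = 5475.00 ft/min

5475.00 ft/min


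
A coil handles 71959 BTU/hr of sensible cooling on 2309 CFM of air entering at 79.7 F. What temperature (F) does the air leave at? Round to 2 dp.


dT = 71959/(1.08*2309) = 28.8561
T_leave = 79.7 - 28.8561 = 50.84 F

50.84 F


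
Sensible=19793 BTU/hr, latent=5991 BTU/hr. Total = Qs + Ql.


Qt = 19793 + 5991 = 25784 BTU/hr

25784 BTU/hr


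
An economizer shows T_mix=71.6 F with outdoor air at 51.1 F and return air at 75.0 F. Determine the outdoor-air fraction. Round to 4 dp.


frac = (71.6 - 75.0) / (51.1 - 75.0) = 0.1423

0.1423


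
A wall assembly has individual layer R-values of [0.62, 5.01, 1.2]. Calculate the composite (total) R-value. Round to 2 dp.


R_total = 0.62 + 5.01 + 1.2 = 6.83

6.83


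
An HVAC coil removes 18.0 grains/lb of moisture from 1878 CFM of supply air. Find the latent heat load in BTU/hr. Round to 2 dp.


Q = 0.68 * 1878 * 18.0 = 22986.72 BTU/hr

22986.72 BTU/hr


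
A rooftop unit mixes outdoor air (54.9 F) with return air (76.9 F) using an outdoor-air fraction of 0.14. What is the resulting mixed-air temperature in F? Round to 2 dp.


T_mix = 0.14*54.9 + 0.86*76.9 = 73.82 F

73.82 F


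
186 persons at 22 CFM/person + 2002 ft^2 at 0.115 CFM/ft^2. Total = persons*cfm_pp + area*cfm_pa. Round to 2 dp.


Total = 186*22 + 2002*0.115 = 4322.23 CFM

4322.23 CFM
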